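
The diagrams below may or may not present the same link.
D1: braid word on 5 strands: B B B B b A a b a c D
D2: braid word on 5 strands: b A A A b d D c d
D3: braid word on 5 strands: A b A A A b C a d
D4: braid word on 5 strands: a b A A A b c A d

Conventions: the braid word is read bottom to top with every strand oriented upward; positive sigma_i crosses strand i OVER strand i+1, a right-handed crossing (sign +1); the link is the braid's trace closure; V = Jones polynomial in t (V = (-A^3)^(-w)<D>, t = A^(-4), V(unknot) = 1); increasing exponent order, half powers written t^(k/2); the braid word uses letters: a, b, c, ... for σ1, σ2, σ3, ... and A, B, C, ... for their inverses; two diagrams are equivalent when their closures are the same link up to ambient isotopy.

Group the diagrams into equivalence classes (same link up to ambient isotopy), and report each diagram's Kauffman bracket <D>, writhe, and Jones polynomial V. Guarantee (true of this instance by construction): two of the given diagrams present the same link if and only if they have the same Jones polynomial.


equivalence classes: {D1} | {D2, D3, D4}
D1 (bracket A^-1 + A^7; 11 crossings at w = -1): V = -t^(-5/2) - t^(-1/2)
V(D2) = t^(-7/2) - t^(-5/2) + t^(-3/2) - 2t^(-1/2) - t^(3/2)  (w +1, c 9, <D> = A^-3 + 2A^5 - A^9 + A^13 - A^17)
D3 (bracket A^-9 + 2A^-1 - A^3 + A^7 - A^11; 9 crossings at w = -1): V = t^(-7/2) - t^(-5/2) + t^(-3/2) - 2t^(-1/2) - t^(3/2)
V(D4) = t^(-7/2) - t^(-5/2) + t^(-3/2) - 2t^(-1/2) - t^(3/2)  [9 crossings, <D> = A^-3 + 2A^5 - A^9 + A^13 - A^17, w = +1]
key observation: 2 values of V(t) split the 4 diagrams


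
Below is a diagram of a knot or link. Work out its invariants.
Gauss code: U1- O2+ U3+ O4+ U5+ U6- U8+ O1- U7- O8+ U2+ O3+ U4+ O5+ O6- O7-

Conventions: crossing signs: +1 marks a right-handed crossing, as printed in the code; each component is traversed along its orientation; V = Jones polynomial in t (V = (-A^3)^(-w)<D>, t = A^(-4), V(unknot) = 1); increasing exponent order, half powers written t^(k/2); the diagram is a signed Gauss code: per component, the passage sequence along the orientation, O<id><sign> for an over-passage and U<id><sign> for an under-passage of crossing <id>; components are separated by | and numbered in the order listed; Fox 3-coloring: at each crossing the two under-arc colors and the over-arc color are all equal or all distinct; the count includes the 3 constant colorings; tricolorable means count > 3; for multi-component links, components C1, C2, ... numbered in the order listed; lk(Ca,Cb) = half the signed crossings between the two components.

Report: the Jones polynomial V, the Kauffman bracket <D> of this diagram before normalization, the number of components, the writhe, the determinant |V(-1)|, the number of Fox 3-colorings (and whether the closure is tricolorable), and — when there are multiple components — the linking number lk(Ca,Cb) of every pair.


V(t) = t^-1 - 1 + 2t - 2t^2 + 2t^3 - 2t^4 + t^5
bracket: A^-14 - 2A^-10 + 2A^-6 - 2A^-2 + 2A^2 - A^6 + A^10, w = +2
1 component, writhe +2, over 8 crossings
det 11, colorings 3 of 3^8 — not tricolorable
observation: V spans 6 powers of t: at least 6 crossings in any diagram


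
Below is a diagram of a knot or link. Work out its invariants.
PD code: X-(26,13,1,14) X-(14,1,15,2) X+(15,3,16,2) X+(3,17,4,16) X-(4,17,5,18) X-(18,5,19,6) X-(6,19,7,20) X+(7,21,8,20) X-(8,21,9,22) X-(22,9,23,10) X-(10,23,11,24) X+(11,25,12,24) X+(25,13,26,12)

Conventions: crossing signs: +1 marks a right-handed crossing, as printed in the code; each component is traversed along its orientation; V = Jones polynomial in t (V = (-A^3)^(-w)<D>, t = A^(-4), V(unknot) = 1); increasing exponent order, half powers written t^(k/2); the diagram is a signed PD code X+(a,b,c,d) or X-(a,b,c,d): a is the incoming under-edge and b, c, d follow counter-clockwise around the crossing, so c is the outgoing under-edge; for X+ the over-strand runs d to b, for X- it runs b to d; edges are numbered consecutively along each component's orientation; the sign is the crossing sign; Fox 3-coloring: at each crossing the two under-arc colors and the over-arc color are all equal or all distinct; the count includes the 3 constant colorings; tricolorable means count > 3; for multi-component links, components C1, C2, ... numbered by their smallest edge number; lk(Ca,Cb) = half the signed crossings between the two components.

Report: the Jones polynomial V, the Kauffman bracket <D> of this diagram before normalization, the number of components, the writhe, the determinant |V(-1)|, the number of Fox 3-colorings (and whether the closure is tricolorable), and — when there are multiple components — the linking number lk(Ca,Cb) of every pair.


V = -t^-4 + t^-3 + t^-1
<D> = -A^-5 - A^3 + A^7 (w = -3)
1 component over 13 crossings, w = -3
9 Fox colorings among 3^13, |V(-1)| = 3: tricolorable
why: det 3 = |V(-1)|; divisible by 3, so tricolorable


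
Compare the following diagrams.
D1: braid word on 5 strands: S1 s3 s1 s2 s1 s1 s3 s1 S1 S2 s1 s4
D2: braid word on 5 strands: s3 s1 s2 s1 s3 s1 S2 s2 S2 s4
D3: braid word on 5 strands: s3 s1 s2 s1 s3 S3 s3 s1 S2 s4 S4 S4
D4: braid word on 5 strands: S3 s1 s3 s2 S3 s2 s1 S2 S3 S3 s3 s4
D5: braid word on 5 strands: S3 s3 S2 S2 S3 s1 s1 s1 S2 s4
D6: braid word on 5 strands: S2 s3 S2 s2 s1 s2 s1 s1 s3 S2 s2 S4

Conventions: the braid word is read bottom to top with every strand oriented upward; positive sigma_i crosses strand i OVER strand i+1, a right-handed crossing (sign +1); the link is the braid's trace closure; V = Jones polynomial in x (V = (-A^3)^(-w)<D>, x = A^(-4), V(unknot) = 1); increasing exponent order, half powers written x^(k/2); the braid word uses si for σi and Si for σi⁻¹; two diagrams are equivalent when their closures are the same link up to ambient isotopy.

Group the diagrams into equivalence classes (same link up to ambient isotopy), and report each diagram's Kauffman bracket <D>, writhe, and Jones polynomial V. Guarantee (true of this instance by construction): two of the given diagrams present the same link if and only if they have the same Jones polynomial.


equivalence classes: {D1, D2, D3, D6} | {D4} | {D5}
D1 (bracket -A^-6 + A^-2 - A^2 + 2A^6 - A^10 + A^14; 12 crossings at w = +6): V = x - x^2 + 2x^3 - x^4 + x^5 - x^6
V(D2) = x - x^2 + 2x^3 - x^4 + x^5 - x^6  [10 crossings, <D> = -A^-6 + A^-2 - A^2 + 2A^6 - A^10 + A^14, w = +6]
D3 (bracket -A^-12 + A^-8 - A^-4 + 2 - A^4 + A^8; 12 crossings at w = +4): V = x - x^2 + 2x^3 - x^4 + x^5 - x^6
D4 (bracket A^-10 - A^-6 + A^-2 - 2A^2 + 2A^6 - A^10 + A^14; 12 crossings at w = +2): V = x^-2 - x^-1 + 2 - 2x + x^2 - x^3 + x^4
V(D5) = -x^-3 + x^-2 - x^-1 + 3 - x + x^2 - x^3  (w 0, c 10, <D> = -A^-12 + A^-8 - A^-4 + 3 - A^4 + A^8 - A^12)
V(D6) = x - x^2 + 2x^3 - x^4 + x^5 - x^6  (w +4, c 12, <D> = -A^-12 + A^-8 - A^-4 + 2 - A^4 + A^8)
observation: comparing 6 Jones polynomials yields 3 groups


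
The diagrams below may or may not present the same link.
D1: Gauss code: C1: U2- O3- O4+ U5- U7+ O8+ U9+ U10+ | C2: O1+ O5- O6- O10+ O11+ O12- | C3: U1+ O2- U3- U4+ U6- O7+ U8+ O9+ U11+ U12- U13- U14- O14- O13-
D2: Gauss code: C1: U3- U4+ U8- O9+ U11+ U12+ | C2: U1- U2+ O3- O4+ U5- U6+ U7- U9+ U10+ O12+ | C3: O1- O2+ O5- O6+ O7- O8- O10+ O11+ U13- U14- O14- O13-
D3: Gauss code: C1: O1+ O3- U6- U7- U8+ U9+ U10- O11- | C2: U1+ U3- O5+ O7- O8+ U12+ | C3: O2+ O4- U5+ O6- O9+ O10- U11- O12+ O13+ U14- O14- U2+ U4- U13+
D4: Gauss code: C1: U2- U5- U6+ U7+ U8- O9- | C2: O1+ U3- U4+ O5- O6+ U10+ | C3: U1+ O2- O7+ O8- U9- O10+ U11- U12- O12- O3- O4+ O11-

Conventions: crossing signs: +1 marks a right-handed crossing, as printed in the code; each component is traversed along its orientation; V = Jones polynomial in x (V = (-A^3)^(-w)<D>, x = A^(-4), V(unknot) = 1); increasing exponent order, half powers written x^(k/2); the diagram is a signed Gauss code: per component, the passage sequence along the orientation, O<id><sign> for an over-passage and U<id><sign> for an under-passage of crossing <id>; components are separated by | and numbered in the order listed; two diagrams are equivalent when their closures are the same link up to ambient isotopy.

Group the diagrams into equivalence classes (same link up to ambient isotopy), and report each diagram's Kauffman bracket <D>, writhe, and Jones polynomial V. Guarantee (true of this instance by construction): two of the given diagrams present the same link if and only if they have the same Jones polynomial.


equivalence classes: {D1, D2} | {D3, D4}
D1 (bracket A^-12 + A^-8 + A^-4 + 1; 14 crossings at w = 0): V = 1 + x + x^2 + x^3
V(D2) = 1 + x + x^2 + x^3  [14 crossings, <D> = A^-12 + A^-8 + A^-4 + 1, w = 0]
V(D3) = x^-2 + 2 + x^2  (w 0, c 14, <D> = A^-8 + 2 + A^8)
D4 (bracket A^-14 + 2A^-6 + A^2; 12 crossings at w = -2): V = x^-2 + 2 + x^2
observation: 2 values of V(x) split the 4 diagrams


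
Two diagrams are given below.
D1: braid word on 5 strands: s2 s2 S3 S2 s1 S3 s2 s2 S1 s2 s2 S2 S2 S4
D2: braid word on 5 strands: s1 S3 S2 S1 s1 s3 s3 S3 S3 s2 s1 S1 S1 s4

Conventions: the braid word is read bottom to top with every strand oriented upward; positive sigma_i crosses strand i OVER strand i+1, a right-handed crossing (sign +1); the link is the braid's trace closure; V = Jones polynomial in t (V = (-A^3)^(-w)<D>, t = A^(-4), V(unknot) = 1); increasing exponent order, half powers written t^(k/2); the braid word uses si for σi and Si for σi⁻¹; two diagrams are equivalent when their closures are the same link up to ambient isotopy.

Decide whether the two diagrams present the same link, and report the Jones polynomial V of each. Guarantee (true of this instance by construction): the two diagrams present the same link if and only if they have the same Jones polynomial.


equivalent: no
V(D1) = 1 + t + t^2 + t^3  (w 0, c 14, <D> = A^-12 + A^-8 + A^-4 + 1)
V(D2) = t^-1 + 2 + t  (w 0, c 14, <D> = A^-4 + 2 + A^4)
why: 2 values of V(t) split the 2 diagrams


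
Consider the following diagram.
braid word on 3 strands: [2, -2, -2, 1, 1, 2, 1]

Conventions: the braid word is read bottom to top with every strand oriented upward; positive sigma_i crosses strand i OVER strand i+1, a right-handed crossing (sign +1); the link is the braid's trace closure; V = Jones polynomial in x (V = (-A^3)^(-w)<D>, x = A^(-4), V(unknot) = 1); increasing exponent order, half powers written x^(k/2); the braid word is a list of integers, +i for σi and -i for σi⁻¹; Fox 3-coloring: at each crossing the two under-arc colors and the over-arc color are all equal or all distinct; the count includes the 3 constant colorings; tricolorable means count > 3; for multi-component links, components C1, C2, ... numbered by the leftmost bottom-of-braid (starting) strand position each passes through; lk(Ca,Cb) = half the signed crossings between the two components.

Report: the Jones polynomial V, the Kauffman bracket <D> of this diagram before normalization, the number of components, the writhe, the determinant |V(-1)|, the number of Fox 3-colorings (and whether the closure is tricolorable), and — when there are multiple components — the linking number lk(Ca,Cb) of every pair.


V(x) = -x^(1/2) - x^(5/2)
bracket: A^-1 + A^7, w = +3
2 components, writhe +3, over 7 crossings
lk(C1,C2) = +1
det 2, colorings 3 of 3^7 — not tricolorable
observation: det 2 = |V(-1)|; not divisible by 3, so not tricolorable


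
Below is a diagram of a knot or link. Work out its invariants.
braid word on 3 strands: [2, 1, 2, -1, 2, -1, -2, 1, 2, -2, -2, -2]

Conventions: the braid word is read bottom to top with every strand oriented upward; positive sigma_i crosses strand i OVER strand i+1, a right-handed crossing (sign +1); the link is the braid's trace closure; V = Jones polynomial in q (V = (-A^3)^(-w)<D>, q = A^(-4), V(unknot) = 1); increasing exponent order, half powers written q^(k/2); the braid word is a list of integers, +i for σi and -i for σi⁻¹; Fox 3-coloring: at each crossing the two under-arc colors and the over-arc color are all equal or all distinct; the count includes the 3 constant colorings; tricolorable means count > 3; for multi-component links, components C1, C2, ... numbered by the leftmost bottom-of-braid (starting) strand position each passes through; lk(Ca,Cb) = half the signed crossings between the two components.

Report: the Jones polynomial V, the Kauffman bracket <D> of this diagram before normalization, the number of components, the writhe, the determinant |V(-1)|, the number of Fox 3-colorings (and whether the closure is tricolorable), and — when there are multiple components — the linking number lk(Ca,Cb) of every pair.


V = -q^-3 + q^-2 - q^-1 + 3 - q + q^2 - q^3
<D> = -A^-12 + A^-8 - A^-4 + 3 - A^4 + A^8 - A^12 (w = 0)
1 component over 12 crossings, w = 0
27 Fox colorings among 3^12, |V(-1)| = 9: tricolorable
why: det 9 = |V(-1)|; divisible by 3, so tricolorable


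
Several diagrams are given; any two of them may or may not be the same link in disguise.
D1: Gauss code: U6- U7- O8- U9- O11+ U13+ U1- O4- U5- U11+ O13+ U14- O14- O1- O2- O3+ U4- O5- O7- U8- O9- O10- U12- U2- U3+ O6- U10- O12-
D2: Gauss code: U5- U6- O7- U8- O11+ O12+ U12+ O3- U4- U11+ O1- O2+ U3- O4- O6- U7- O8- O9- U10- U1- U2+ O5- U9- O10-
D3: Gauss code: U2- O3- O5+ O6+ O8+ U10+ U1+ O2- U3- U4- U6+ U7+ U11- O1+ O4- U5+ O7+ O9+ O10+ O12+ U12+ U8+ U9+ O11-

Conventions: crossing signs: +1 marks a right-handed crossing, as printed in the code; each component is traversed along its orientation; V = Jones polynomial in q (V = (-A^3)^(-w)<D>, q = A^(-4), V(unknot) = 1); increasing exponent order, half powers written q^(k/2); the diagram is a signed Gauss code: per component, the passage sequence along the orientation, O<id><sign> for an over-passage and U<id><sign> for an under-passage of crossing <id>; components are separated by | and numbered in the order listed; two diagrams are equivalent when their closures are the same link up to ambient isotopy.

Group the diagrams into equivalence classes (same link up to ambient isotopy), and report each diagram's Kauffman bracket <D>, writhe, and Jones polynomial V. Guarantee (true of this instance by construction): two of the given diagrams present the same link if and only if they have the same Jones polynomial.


grouping into links: {D1, D2} | {D3}
V(D1) = q^-8 - 2q^-7 + q^-6 - 2q^-5 + 2q^-4 + q^-2  (w -8, c 14, <D> = A^-16 + 2A^-8 - 2A^-4 + 1 - 2A^4 + A^8)
V(D2) = q^-8 - 2q^-7 + q^-6 - 2q^-5 + 2q^-4 + q^-2  (w -6, c 12, <D> = A^-10 + 2A^-2 - 2A^2 + A^6 - 2A^10 + A^14)
V(D3) = q^-1 - 1 + 2q - 2q^2 + 2q^3 - 2q^4 + q^5  [12 crossings, <D> = A^-8 - 2A^-4 + 2 - 2A^4 + 2A^8 - A^12 + A^16, w = +4]
why: 2 values of V(q) split the 3 diagrams


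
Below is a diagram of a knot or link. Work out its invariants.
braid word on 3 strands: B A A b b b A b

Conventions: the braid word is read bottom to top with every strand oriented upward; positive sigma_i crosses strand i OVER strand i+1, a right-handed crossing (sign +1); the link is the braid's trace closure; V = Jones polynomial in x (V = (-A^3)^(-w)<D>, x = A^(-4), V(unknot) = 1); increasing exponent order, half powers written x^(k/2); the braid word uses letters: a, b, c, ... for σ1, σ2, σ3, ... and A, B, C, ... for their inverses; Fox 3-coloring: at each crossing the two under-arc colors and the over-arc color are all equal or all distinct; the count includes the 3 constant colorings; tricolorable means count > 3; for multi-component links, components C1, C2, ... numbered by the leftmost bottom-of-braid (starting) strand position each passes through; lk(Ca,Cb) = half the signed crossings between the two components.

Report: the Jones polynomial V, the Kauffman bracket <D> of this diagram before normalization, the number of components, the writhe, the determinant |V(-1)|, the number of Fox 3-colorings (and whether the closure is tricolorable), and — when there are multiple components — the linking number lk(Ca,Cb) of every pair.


Jones polynomial: V(x) = -x^-3 + x^-2 - x^-1 + 3 - x + x^2 - x^3
<D> = -A^-12 + A^-8 - A^-4 + 3 - A^4 + A^8 - A^12; writhe 0
components 1, writhe 0 (8 crossings)
3-colorings: 27 of 3^8, det 9 — tricolorable
note: w = 0 (over 8 crossings) is diagram-only; (-A^3)^(0) removes it from V


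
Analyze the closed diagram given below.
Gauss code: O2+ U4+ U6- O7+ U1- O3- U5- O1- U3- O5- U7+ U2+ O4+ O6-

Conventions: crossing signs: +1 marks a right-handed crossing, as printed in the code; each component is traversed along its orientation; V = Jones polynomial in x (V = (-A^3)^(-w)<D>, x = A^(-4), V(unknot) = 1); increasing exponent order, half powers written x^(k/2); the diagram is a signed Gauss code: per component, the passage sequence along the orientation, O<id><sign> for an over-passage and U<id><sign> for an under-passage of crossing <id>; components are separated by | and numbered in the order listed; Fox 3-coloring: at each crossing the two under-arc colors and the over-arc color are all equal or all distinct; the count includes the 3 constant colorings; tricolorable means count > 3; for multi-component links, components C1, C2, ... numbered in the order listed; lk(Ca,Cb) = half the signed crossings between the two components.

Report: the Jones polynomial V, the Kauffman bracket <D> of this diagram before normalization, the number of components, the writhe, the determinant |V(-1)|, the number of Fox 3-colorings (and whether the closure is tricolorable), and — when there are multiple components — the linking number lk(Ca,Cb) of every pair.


Jones polynomial: V(x) = -x^-4 + x^-3 + x^-1
<D> = -A - A^9 + A^13; writhe -1
components 1, writhe -1 (7 crossings)
3-colorings: 9 of 3^7, det 3 — tricolorable
note: w = -1 shifts under R1 moves; the (-A^3)^(1) factor cancels that in V


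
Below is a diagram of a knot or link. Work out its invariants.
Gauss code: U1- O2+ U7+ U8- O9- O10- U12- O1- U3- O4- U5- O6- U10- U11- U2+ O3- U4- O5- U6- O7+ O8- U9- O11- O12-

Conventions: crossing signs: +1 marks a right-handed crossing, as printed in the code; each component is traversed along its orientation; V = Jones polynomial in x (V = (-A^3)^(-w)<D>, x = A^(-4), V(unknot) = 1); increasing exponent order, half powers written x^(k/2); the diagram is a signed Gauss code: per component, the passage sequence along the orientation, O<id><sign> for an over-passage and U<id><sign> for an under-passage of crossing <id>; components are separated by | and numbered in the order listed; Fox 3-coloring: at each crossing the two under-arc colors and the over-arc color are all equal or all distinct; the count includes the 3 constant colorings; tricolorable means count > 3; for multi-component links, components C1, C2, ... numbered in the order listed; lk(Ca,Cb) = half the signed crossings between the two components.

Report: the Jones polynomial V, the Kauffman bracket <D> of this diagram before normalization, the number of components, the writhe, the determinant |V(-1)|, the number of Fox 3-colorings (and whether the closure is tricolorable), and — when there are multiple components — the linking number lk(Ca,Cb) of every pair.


V(x) = x^-11 - 2x^-10 + 2x^-9 - 3x^-8 + 2x^-7 - 2x^-6 + 2x^-5 + x^-3
bracket: A^-12 + 2A^-4 - 2 + 2A^4 - 3A^8 + 2A^12 - 2A^16 + A^20, w = -8
1 component, writhe -8, over 12 crossings
det 15, colorings 9 of 3^12 — tricolorable
observation: w = -8 (over 12 crossings) is diagram-only; (-A^3)^(8) removes it from V


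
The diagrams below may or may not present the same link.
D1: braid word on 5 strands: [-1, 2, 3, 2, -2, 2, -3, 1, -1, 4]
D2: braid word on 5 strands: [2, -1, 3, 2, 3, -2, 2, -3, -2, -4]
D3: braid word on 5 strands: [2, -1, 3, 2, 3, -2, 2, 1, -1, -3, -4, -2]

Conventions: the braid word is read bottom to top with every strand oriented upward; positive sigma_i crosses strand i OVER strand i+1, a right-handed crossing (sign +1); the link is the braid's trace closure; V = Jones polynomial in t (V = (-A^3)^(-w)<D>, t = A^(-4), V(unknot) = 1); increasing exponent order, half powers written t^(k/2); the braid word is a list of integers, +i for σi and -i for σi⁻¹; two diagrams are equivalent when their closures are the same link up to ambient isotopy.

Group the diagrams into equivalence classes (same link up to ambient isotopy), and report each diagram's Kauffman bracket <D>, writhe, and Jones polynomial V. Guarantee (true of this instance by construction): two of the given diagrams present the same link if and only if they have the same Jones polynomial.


classes: {D1, D2, D3}
V(D1) = 1  [10 crossings, <D> = A^6, w = +2]
V(D2) = 1  [10 crossings, <D> = 1, w = 0]
V(D3) = 1  [12 crossings, <D> = 1, w = 0]
note: one V(t) for all 3 diagrams — one class (guaranteed)


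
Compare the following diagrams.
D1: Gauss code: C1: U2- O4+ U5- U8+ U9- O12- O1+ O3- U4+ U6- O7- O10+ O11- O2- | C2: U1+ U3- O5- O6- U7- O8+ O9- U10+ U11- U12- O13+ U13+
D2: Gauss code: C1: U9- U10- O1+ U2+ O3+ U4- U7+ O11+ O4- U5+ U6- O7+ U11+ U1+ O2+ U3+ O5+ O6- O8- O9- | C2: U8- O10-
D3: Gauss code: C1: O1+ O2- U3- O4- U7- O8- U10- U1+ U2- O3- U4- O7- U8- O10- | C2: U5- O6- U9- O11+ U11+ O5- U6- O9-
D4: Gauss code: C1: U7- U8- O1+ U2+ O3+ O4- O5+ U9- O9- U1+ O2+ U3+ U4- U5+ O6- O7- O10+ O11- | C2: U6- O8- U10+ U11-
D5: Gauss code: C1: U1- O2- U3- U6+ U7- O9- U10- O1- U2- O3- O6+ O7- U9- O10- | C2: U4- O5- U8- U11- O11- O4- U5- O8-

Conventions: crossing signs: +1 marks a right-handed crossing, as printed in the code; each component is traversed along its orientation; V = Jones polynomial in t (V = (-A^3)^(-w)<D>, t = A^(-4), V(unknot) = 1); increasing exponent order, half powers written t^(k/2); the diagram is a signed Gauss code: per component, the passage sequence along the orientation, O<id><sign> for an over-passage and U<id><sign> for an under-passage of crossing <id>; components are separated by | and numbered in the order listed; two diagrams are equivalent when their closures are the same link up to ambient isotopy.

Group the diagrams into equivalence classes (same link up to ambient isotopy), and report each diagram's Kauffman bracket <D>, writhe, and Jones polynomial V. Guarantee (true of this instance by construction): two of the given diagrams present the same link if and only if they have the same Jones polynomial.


grouping into links: {D1} | {D2, D4} | {D3, D5}
V(D1) = -t^(-9/2) - t^(-5/2) + t^(-3/2) - t^(-1/2)  (w -3, c 13, <D> = A^-7 - A^-3 + A + A^9)
V(D2) = -t^(-3/2) - 2t^(1/2) + t^(3/2) - t^(5/2) + t^(7/2)  (w +1, c 11, <D> = -A^-11 + A^-7 - A^-3 + 2A + A^9)
D3 (bracket A^-11 + A^-7 + 2A^-3 - A^9 - A^13 - A^21 + A^25; 11 crossings at w = -7): V = -t^(-23/2) + t^(-21/2) + t^(-17/2) + t^(-15/2) - 2t^(-9/2) - t^(-7/2) - t^(-5/2)
V(D4) = -t^(-3/2) - 2t^(1/2) + t^(3/2) - t^(5/2) + t^(7/2)  [11 crossings, <D> = -A^-17 + A^-13 - A^-9 + 2A^-5 + A^3, w = -1]
D5 (bracket A^-17 + A^-13 + 2A^-9 - A^3 - A^7 - A^15 + A^19; 11 crossings at w = -9): V = -t^(-23/2) + t^(-21/2) + t^(-17/2) + t^(-15/2) - 2t^(-9/2) - t^(-7/2) - t^(-5/2)
why: 3 values of V(t) split the 5 diagrams


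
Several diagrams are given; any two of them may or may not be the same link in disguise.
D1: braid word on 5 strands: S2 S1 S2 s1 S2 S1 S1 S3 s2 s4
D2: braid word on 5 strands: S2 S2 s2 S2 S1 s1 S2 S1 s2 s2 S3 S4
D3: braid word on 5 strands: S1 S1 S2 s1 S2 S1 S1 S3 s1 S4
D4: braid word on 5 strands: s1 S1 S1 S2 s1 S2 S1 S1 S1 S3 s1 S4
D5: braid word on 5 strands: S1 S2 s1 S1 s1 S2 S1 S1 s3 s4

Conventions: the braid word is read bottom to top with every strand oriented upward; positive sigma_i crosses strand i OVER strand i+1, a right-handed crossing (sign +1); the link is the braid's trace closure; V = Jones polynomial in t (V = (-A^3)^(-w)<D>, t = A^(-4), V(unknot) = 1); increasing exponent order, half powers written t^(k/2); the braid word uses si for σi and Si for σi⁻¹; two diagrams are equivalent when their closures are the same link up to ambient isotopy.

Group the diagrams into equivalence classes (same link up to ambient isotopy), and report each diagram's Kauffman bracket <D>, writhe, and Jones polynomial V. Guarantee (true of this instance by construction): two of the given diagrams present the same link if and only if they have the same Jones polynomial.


grouping into links: {D1, D3, D4, D5} | {D2}
V(D1) = -t^-6 + t^-5 - t^-4 + 2t^-3 - t^-2 + t^-1  (w -4, c 10, <D> = A^-8 - A^-4 + 2 - A^4 + A^8 - A^12)
V(D2) = 1  [12 crossings, <D> = A^-12, w = -4]
D3 (bracket A^-14 - A^-10 + 2A^-6 - A^-2 + A^2 - A^6; 10 crossings at w = -6): V = -t^-6 + t^-5 - t^-4 + 2t^-3 - t^-2 + t^-1
D4 (bracket A^-14 - A^-10 + 2A^-6 - A^-2 + A^2 - A^6; 12 crossings at w = -6): V = -t^-6 + t^-5 - t^-4 + 2t^-3 - t^-2 + t^-1
V(D5) = -t^-6 + t^-5 - t^-4 + 2t^-3 - t^-2 + t^-1  (w -2, c 10, <D> = A^-2 - A^2 + 2A^6 - A^10 + A^14 - A^18)
why: 2 values of V(t) split the 5 diagrams


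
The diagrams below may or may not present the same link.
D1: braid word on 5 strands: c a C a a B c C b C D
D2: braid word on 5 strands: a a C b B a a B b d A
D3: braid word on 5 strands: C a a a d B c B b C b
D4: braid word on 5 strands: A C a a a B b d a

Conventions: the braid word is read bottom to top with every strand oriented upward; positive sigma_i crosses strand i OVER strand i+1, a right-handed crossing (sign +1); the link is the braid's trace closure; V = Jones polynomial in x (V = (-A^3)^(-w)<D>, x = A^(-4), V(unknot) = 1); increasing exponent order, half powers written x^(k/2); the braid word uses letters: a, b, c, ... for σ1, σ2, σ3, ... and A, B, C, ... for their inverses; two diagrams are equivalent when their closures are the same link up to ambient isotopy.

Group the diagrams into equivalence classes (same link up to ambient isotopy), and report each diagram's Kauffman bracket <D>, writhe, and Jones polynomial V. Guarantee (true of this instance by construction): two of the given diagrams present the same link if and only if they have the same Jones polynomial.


classes: {D1, D2, D3, D4}
V(D1) = -x^(1/2) - x^(3/2) - x^(5/2) + x^(9/2)  [11 crossings, <D> = -A^-15 + A^-7 + A^-3 + A, w = +1]
D2 (bracket -A^-9 + A^-1 + A^3 + A^7; 11 crossings at w = +3): V = -x^(1/2) - x^(3/2) - x^(5/2) + x^(9/2)
V(D3) = -x^(1/2) - x^(3/2) - x^(5/2) + x^(9/2)  [11 crossings, <D> = -A^-9 + A^-1 + A^3 + A^7, w = +3]
V(D4) = -x^(1/2) - x^(3/2) - x^(5/2) + x^(9/2)  [9 crossings, <D> = -A^-9 + A^-1 + A^3 + A^7, w = +3]
note: all 4 diagrams share one V(x), hence one class


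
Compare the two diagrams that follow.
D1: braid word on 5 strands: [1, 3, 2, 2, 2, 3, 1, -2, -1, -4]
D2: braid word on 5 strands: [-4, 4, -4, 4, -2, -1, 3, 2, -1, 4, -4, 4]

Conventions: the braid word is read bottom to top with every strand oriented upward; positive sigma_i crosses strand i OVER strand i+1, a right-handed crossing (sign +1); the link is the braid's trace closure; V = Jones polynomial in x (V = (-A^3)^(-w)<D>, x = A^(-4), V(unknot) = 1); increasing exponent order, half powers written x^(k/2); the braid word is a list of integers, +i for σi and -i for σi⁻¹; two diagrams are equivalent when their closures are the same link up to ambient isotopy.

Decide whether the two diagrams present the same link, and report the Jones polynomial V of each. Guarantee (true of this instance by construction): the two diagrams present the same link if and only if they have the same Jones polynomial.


same link: no
V(D1) = x - x^2 + 2x^3 - x^4 + x^5 - x^6  [10 crossings, <D> = -A^-12 + A^-8 - A^-4 + 2 - A^4 + A^8, w = +4]
D2 (bracket 1; 12 crossings at w = 0): V = 1
note: V(x) takes 2 values over 2 diagrams, fixing the grouping


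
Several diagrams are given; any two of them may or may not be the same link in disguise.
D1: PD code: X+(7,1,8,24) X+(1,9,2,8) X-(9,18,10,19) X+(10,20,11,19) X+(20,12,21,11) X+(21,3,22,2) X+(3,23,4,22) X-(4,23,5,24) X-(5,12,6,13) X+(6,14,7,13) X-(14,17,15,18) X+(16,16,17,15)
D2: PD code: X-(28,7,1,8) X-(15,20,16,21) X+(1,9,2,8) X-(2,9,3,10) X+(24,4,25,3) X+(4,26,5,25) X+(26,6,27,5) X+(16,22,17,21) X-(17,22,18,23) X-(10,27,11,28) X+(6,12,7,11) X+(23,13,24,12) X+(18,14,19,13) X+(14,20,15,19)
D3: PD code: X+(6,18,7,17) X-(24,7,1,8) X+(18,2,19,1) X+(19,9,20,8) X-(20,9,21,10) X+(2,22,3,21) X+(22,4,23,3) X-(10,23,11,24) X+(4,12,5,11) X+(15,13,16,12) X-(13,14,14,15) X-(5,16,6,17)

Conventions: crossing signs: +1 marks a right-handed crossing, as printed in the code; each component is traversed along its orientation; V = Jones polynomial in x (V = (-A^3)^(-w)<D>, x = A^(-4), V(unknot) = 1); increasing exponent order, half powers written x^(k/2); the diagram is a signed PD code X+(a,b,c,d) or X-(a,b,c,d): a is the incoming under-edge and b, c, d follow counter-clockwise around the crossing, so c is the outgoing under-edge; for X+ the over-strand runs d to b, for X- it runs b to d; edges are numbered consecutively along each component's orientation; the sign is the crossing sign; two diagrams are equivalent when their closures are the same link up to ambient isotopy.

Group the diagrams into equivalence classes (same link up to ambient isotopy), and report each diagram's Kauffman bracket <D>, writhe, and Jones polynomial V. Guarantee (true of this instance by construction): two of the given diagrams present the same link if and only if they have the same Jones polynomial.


classes: {D1} | {D2, D3}
V(D1) = x + x^3 - x^4  [12 crossings, <D> = -A^-4 + 1 + A^8, w = +4]
V(D2) = x^-1 - 1 + 2x - 2x^2 + 2x^3 - 2x^4 + x^5  [14 crossings, <D> = A^-8 - 2A^-4 + 2 - 2A^4 + 2A^8 - A^12 + A^16, w = +4]
V(D3) = x^-1 - 1 + 2x - 2x^2 + 2x^3 - 2x^4 + x^5  (w +2, c 12, <D> = A^-14 - 2A^-10 + 2A^-6 - 2A^-2 + 2A^2 - A^6 + A^10)
insight: V(x) takes 2 values over 3 diagrams, fixing the grouping


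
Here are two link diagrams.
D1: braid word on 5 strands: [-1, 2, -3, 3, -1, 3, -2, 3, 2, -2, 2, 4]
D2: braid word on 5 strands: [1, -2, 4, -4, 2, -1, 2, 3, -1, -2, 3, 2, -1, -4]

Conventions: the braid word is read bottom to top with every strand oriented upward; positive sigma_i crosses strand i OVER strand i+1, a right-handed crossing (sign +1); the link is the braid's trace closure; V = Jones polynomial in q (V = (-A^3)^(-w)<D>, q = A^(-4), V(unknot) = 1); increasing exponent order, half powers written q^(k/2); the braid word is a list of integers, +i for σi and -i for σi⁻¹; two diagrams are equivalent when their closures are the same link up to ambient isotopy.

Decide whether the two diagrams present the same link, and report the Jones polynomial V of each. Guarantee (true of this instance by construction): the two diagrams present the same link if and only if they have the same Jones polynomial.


equivalent: yes
V(D1) = q^-2 - q^-1 + 2 - 2q + q^2 - q^3 + q^4  (w +2, c 12, <D> = A^-10 - A^-6 + A^-2 - 2A^2 + 2A^6 - A^10 + A^14)
V(D2) = q^-2 - q^-1 + 2 - 2q + q^2 - q^3 + q^4  (w 0, c 14, <D> = A^-16 - A^-12 + A^-8 - 2A^-4 + 2 - A^4 + A^8)
why: Markov moves rewrite D1 (12 crossings) into D2 (14)


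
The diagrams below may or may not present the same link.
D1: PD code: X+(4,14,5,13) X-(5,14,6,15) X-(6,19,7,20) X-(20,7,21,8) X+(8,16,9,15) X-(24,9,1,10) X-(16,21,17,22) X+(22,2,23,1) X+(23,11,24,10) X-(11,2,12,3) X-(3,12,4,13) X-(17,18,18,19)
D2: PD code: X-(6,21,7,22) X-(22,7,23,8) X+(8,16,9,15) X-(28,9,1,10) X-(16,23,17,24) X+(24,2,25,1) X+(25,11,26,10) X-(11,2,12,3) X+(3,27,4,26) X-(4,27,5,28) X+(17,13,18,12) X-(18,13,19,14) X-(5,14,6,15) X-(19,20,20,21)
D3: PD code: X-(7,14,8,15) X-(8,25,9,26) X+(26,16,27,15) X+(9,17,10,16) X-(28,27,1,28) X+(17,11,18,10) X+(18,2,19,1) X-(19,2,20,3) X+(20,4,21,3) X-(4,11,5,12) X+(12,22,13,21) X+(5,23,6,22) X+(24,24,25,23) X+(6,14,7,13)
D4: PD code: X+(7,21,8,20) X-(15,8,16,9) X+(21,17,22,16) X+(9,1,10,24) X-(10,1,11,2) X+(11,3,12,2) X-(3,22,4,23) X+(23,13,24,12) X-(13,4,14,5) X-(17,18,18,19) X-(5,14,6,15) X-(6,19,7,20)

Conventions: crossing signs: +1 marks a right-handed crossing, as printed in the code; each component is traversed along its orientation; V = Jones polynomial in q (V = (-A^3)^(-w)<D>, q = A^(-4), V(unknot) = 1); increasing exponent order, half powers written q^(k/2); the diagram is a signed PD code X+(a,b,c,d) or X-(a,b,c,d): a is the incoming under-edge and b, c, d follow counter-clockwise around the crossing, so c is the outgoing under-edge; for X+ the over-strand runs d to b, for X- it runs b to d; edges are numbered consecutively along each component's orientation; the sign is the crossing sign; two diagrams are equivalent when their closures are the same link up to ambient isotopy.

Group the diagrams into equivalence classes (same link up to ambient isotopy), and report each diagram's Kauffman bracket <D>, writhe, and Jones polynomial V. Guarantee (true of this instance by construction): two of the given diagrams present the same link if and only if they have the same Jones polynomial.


classes: {D1, D2} | {D3} | {D4}
V(D1) = -q^-6 + q^-5 - q^-4 + 2q^-3 - q^-2 + q^-1  [12 crossings, <D> = A^-8 - A^-4 + 2 - A^4 + A^8 - A^12, w = -4]
V(D2) = -q^-6 + q^-5 - q^-4 + 2q^-3 - q^-2 + q^-1  [14 crossings, <D> = A^-8 - A^-4 + 2 - A^4 + A^8 - A^12, w = -4]
D3 (bracket -A^-12 + A^-8 - A^-4 + 2 - A^4 + A^8; 14 crossings at w = +4): V = q - q^2 + 2q^3 - q^4 + q^5 - q^6
D4 (bracket A^-10 - A^-6 + 2A^-2 - 2A^2 + 2A^6 - 2A^10 + A^14; 12 crossings at w = -2): V = q^-5 - 2q^-4 + 2q^-3 - 2q^-2 + 2q^-1 - 1 + q
insight: 3 classes among 4 diagrams; unequal V(q) rules out equality


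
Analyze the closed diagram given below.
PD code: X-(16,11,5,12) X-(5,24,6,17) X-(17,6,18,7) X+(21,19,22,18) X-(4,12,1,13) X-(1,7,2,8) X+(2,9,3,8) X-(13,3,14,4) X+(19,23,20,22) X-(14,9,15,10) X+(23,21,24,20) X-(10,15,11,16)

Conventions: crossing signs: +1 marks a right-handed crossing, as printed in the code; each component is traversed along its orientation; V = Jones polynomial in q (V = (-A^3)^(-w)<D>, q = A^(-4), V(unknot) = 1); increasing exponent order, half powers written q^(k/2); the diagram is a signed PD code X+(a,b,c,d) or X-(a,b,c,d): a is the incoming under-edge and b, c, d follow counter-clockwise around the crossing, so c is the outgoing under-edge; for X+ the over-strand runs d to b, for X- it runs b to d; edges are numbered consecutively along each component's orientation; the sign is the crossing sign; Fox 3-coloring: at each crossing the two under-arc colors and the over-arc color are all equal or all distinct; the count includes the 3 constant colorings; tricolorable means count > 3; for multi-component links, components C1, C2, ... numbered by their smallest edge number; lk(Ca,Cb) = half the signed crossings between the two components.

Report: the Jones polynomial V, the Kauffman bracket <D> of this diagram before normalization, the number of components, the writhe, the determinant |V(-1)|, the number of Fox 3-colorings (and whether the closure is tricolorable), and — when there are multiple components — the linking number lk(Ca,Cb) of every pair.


V = -q^-8 + q^-7 - 3q^-6 + 5q^-5 - 4q^-4 + 8q^-3 - 4q^-2 + 5q^-1 - 3 + q - q^2
<D> = -A^-20 + A^-16 - 3A^-12 + 5A^-8 - 4A^-4 + 8 - 4A^4 + 5A^8 - 3A^12 + A^16 - A^20 (w = -4)
3 components over 12 crossings, w = -4
lk(C1,C2): -1
lk(C1,C3) = 0
linking number lk(C2,C3) = -1
27 Fox colorings among 3^12, |V(-1)| = 36: tricolorable
why: |V(-1)| = 36: so tricolorable, since 3 divides 36


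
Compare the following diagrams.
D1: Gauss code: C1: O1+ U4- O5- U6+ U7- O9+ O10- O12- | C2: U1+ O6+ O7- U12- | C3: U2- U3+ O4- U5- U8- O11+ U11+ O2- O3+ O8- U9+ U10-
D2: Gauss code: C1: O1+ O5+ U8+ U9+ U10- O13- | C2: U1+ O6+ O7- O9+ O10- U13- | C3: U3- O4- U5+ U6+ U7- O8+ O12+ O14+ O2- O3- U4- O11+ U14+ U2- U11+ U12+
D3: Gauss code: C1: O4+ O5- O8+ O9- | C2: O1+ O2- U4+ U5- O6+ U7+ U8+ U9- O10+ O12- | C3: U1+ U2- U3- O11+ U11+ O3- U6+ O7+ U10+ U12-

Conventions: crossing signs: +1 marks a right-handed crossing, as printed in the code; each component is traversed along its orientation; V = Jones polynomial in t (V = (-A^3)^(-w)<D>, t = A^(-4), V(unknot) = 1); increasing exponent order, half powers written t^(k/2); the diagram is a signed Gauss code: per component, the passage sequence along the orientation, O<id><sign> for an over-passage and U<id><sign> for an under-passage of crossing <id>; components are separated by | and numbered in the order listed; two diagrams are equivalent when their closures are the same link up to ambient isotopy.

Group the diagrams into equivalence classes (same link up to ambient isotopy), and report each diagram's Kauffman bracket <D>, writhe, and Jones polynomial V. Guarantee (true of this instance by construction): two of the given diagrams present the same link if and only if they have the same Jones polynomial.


classes: {D1} | {D2, D3}
V(D1) = t^-3 + t^-2 + t^-1 + 1  [12 crossings, <D> = A^-6 + A^-2 + A^2 + A^6, w = -2]
D2 (bracket A^-6 + A^-2 + A^2 + A^6; 14 crossings at w = +2): V = 1 + t + t^2 + t^3
V(D3) = 1 + t + t^2 + t^3  [12 crossings, <D> = A^-6 + A^-2 + A^2 + A^6, w = +2]
note: 2 classes among 3 diagrams; unequal V(t) rules out equality


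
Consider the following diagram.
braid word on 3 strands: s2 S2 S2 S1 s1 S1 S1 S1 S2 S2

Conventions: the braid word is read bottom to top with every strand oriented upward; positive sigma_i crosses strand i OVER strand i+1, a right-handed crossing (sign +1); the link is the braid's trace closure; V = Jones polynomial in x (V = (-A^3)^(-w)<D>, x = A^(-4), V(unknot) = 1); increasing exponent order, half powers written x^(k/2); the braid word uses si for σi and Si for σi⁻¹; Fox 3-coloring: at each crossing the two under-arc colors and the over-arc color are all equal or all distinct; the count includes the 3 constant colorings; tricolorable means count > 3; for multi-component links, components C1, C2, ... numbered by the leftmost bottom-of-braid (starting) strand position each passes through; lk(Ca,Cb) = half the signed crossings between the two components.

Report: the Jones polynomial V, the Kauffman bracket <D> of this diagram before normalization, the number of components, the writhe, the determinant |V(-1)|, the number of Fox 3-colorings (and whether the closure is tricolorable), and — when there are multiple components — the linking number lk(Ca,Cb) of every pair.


V(x) = x^-8 - 2x^-7 + x^-6 - 2x^-5 + 2x^-4 + x^-2
bracket: A^-10 + 2A^-2 - 2A^2 + A^6 - 2A^10 + A^14, w = -6
1 component, writhe -6, over 10 crossings
det 9, colorings 27 of 3^10 — tricolorable
observation: inverse pairs cancel, leaving σ2⁻¹ σ1⁻¹ σ1⁻¹ σ1⁻¹ σ2⁻¹ σ2⁻¹


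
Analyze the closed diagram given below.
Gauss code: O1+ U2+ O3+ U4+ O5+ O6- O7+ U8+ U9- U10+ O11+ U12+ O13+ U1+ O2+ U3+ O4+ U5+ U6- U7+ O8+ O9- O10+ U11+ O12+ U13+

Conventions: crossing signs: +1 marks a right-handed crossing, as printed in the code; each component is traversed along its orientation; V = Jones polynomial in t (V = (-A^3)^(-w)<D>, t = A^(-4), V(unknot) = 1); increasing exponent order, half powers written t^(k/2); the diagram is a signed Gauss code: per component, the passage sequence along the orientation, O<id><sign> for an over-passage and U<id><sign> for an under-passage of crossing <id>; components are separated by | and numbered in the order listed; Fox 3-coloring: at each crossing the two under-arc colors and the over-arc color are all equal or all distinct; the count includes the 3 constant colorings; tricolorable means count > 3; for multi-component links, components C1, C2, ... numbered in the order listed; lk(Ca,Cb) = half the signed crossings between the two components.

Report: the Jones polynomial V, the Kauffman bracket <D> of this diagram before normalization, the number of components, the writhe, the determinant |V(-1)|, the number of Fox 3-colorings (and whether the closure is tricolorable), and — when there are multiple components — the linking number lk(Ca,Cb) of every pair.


Jones polynomial: V(t) = t^4 + t^6 - t^7 + t^8 - t^9 + t^10 - t^11 + t^12 - t^13
<D> = A^-25 - A^-21 + A^-17 - A^-13 + A^-9 - A^-5 + A^-1 - A^3 - A^11; writhe +9
components 1, writhe +9 (13 crossings)
3-colorings: 9 of 3^13, det 9 — tricolorable
note: det 9 = |V(-1)|; divisible by 3, so tricolorable


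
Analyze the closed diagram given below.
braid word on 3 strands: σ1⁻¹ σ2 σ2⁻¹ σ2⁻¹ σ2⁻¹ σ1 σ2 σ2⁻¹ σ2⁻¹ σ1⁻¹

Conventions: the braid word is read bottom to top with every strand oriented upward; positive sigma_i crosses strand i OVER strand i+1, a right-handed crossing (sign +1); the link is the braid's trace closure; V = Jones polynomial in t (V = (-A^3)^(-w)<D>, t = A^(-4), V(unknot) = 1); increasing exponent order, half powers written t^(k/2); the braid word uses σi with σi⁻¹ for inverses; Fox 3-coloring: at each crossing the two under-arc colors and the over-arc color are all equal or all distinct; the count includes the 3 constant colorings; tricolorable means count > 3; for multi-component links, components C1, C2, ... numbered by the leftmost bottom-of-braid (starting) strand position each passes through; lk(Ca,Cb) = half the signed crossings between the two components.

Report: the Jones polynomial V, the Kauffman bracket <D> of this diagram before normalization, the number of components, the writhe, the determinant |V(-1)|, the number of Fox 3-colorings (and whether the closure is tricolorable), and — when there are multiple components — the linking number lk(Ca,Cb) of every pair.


V = -t^-6 + t^-5 - t^-4 + 2t^-3 - t^-2 + t^-1
<D> = A^-8 - A^-4 + 2 - A^4 + A^8 - A^12 (w = -4)
1 component over 10 crossings, w = -4
3 Fox colorings among 3^10, |V(-1)| = 7: not tricolorable
why: |V(-1)| = 7: so not tricolorable, since 3 does not divide 7
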